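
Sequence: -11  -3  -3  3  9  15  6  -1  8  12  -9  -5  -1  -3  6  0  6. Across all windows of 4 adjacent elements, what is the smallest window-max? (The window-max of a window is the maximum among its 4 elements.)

-1

-11 -3 -3 3 → max 3
-3 -3 3 9 → max 9
-3 3 9 15 → max 15
3 9 15 6 → max 15
9 15 6 -1 → max 15
15 6 -1 8 → max 15
6 -1 8 12 → max 12
-1 8 12 -9 → max 12
8 12 -9 -5 → max 12
12 -9 -5 -1 → max 12
-9 -5 -1 -3 → max -1
-5 -1 -3 6 → max 6
-1 -3 6 0 → max 6
-3 6 0 6 → max 6
Smallest of these is -1.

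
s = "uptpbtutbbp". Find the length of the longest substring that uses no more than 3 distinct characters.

[u] 1 distinct, len 1
[u, p] 2 distinct, len 2
[u, p, t] 3 distinct, len 3
[u, p, t, p] 3 distinct, len 4
[p, t, p, b] 3 distinct, len 4
[p, t, p, b, t] 3 distinct, len 5
[b, t, u] 3 distinct, len 3
[b, t, u, t] 3 distinct, len 4
[b, t, u, t, b] 3 distinct, len 5
[b, t, u, t, b, b] 3 distinct, len 6
[t, b, b, p] 3 distinct, len 4
Longest length with ≤3 distinct: 6.

6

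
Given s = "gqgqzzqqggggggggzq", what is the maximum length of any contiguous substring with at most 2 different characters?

[g] 1 distinct, len 1
[g, q] 2 distinct, len 2
[g, q, g] 2 distinct, len 3
[g, q, g, q] 2 distinct, len 4
[q, z] 2 distinct, len 2
[q, z, z] 2 distinct, len 3
[q, z, z, q] 2 distinct, len 4
[q, z, z, q, q] 2 distinct, len 5
[q, q, g] 2 distinct, len 3
[q, q, g, g] 2 distinct, len 4
[q, q, g, g, g] 2 distinct, len 5
[q, q, g, g, g, g] 2 distinct, len 6
[q, q, g, g, g, g, g] 2 distinct, len 7
[q, q, g, g, g, g, g, g] 2 distinct, len 8
[q, q, g, g, g, g, g, g, g] 2 distinct, len 9
[q, q, g, g, g, g, g, g, g, g] 2 distinct, len 10
[g, g, g, g, g, g, g, g, z] 2 distinct, len 9
[z, q] 2 distinct, len 2
Longest length with ≤2 distinct: 10.

10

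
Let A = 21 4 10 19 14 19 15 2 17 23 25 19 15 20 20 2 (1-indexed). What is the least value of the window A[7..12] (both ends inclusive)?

2

Elements at indices 7..12: 15, 2, 17, 23, 25, 19
min(15, 2, 17, 23, 25, 19) = 2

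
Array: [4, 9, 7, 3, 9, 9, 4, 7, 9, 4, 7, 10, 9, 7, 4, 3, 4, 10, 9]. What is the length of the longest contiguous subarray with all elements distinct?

5

[4] len 1
[4, 9] len 2
[4, 9, 7] len 3
[4, 9, 7, 3] len 4
[7, 3, 9] len 3
[9] len 1
[9, 4] len 2
[9, 4, 7] len 3
[4, 7, 9] len 3
[7, 9, 4] len 3
[9, 4, 7] len 3
[9, 4, 7, 10] len 4
[4, 7, 10, 9] len 4
[10, 9, 7] len 3
[10, 9, 7, 4] len 4
[10, 9, 7, 4, 3] len 5
[3, 4] len 2
[3, 4, 10] len 3
[3, 4, 10, 9] len 4
Longest all-distinct length: 5.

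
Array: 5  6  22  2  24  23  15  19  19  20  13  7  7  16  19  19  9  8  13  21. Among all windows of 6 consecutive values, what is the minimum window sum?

[5, 6, 22, 2, 24, 23] → sum 82
[6, 22, 2, 24, 23, 15] → sum 92
[22, 2, 24, 23, 15, 19] → sum 105
[2, 24, 23, 15, 19, 19] → sum 102
[24, 23, 15, 19, 19, 20] → sum 120
[23, 15, 19, 19, 20, 13] → sum 109
[15, 19, 19, 20, 13, 7] → sum 93
[19, 19, 20, 13, 7, 7] → sum 85
[19, 20, 13, 7, 7, 16] → sum 82
[20, 13, 7, 7, 16, 19] → sum 82
[13, 7, 7, 16, 19, 19] → sum 81
[7, 7, 16, 19, 19, 9] → sum 77
[7, 16, 19, 19, 9, 8] → sum 78
[16, 19, 19, 9, 8, 13] → sum 84
[19, 19, 9, 8, 13, 21] → sum 89
Minimum of these is 77.

77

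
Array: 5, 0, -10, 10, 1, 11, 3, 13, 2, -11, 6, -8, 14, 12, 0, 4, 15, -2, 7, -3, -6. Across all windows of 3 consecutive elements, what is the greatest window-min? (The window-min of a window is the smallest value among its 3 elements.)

3

Each size-3 window and its min:
(5, 0, -10) → min -10
(0, -10, 10) → min -10
(-10, 10, 1) → min -10
(10, 1, 11) → min 1
(1, 11, 3) → min 1
(11, 3, 13) → min 3
(3, 13, 2) → min 2
(13, 2, -11) → min -11
(2, -11, 6) → min -11
(-11, 6, -8) → min -11
(6, -8, 14) → min -8
(-8, 14, 12) → min -8
(14, 12, 0) → min 0
(12, 0, 4) → min 0
(0, 4, 15) → min 0
(4, 15, -2) → min -2
(15, -2, 7) → min -2
(-2, 7, -3) → min -3
(7, -3, -6) → min -6
Greatest of these is 3.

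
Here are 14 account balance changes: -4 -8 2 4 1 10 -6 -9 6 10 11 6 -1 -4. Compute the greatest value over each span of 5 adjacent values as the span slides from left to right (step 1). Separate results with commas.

[-4, -8, 2, 4, 1] → max 4
[-8, 2, 4, 1, 10] → max 10
[2, 4, 1, 10, -6] → max 10
[4, 1, 10, -6, -9] → max 10
[1, 10, -6, -9, 6] → max 10
[10, -6, -9, 6, 10] → max 10
[-6, -9, 6, 10, 11] → max 11
[-9, 6, 10, 11, 6] → max 11
[6, 10, 11, 6, -1] → max 11
[10, 11, 6, -1, -4] → max 11

4, 10, 10, 10, 10, 10, 11, 11, 11, 11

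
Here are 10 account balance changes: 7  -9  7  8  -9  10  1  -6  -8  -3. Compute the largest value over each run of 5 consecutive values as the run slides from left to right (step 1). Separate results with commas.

7 -9 7 8 -9 → max 8
-9 7 8 -9 10 → max 10
7 8 -9 10 1 → max 10
8 -9 10 1 -6 → max 10
-9 10 1 -6 -8 → max 10
10 1 -6 -8 -3 → max 10

8, 10, 10, 10, 10, 10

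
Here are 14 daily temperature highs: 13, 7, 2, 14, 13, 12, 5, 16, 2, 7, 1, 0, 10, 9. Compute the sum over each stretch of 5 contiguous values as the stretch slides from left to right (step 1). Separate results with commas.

Sliding a size-5 window across the 14 values:
[13, 7, 2, 14, 13] → sum 49
[7, 2, 14, 13, 12] → sum 48
[2, 14, 13, 12, 5] → sum 46
[14, 13, 12, 5, 16] → sum 60
[13, 12, 5, 16, 2] → sum 48
[12, 5, 16, 2, 7] → sum 42
[5, 16, 2, 7, 1] → sum 31
[16, 2, 7, 1, 0] → sum 26
[2, 7, 1, 0, 10] → sum 20
[7, 1, 0, 10, 9] → sum 27

49, 48, 46, 60, 48, 42, 31, 26, 20, 27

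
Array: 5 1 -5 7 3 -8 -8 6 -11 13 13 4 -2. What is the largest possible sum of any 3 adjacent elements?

(5, 1, -5) → sum 1
(1, -5, 7) → sum 3
(-5, 7, 3) → sum 5
(7, 3, -8) → sum 2
(3, -8, -8) → sum -13
(-8, -8, 6) → sum -10
(-8, 6, -11) → sum -13
(6, -11, 13) → sum 8
(-11, 13, 13) → sum 15
(13, 13, 4) → sum 30
(13, 4, -2) → sum 15
Largest of these is 30.

30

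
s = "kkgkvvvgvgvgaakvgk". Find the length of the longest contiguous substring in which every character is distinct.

add k: [k] len 1
add k (repeat k, move left end past it): [k] len 1
add g: [k, g] len 2
add k (repeat k, move left end past it): [g, k] len 2
add v: [g, k, v] len 3
add v (repeat v, move left end past it): [v] len 1
add v (repeat v, move left end past it): [v] len 1
add g: [v, g] len 2
add v (repeat v, move left end past it): [g, v] len 2
add g (repeat g, move left end past it): [v, g] len 2
add v (repeat v, move left end past it): [g, v] len 2
add g (repeat g, move left end past it): [v, g] len 2
add a: [v, g, a] len 3
add a (repeat a, move left end past it): [a] len 1
add k: [a, k] len 2
add v: [a, k, v] len 3
add g: [a, k, v, g] len 4
add k (repeat k, move left end past it): [v, g, k] len 3
Longest all-distinct length: 4.

4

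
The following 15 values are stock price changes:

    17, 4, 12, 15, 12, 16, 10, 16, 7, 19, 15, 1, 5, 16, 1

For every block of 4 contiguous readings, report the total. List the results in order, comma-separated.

48, 43, 55, 53, 54, 49, 52, 57, 42, 40, 37, 23

17 4 12 15 → sum 48
4 12 15 12 → sum 43
12 15 12 16 → sum 55
15 12 16 10 → sum 53
12 16 10 16 → sum 54
16 10 16 7 → sum 49
10 16 7 19 → sum 52
16 7 19 15 → sum 57
7 19 15 1 → sum 42
19 15 1 5 → sum 40
15 1 5 16 → sum 37
1 5 16 1 → sum 23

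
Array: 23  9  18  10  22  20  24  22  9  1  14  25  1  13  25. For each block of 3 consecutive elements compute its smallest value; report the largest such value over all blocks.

20

Window mins for each of the 13 positions:
(23, 9, 18) → min 9
(9, 18, 10) → min 9
(18, 10, 22) → min 10
(10, 22, 20) → min 10
(22, 20, 24) → min 20
(20, 24, 22) → min 20
(24, 22, 9) → min 9
(22, 9, 1) → min 1
(9, 1, 14) → min 1
(1, 14, 25) → min 1
(14, 25, 1) → min 1
(25, 1, 13) → min 1
(1, 13, 25) → min 1
Largest of these is 20.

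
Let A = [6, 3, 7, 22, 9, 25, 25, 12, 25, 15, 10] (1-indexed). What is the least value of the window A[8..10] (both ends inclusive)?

12

Elements at indices 8..10: 12, 25, 15
min(12, 25, 15) = 12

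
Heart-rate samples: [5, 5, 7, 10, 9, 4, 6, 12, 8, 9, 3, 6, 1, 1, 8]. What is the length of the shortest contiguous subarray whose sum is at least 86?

14

add 5: running sum 5 < 86
add 5: running sum 10 < 86
add 7: running sum 17 < 86
add 10: running sum 27 < 86
add 9: running sum 36 < 86
add 4: running sum 40 < 86
add 6: running sum 46 < 86
add 12: running sum 58 < 86
add 8: running sum 66 < 86
add 9: running sum 75 < 86
add 3: running sum 78 < 86
add 6: running sum 84 < 86
add 1: running sum 85 < 86
add 1: shortest ending here [5, 5, 7, 10, 9, 4, 6, 12, 8, 9, 3, 6, 1, 1] sum 86, len 14
add 8: shortest ending here [5, 7, 10, 9, 4, 6, 12, 8, 9, 3, 6, 1, 1, 8] sum 89, len 14
Shortest qualifying length: 14.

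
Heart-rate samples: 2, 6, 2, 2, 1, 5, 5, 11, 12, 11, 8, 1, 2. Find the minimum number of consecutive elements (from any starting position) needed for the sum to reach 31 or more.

3

add 2: running sum 2 < 31
add 6: running sum 8 < 31
add 2: running sum 10 < 31
add 2: running sum 12 < 31
add 1: running sum 13 < 31
add 5: running sum 18 < 31
add 5: running sum 23 < 31
end 7: [6, 2, 2, 1, 5, 5, 11] sum 32, len 7
end 8: [5, 5, 11, 12] sum 33, len 4
end 9: [11, 12, 11] sum 34, len 3
end 10: [12, 11, 8] sum 31, len 3
end 11: [12, 11, 8, 1] sum 32, len 4
end 12: [12, 11, 8, 1, 2] sum 34, len 5
Shortest qualifying length: 3.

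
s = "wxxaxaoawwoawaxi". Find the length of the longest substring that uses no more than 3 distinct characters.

[w] 1 distinct, len 1
[w, x] 2 distinct, len 2
[w, x, x] 2 distinct, len 3
[w, x, x, a] 3 distinct, len 4
[w, x, x, a, x] 3 distinct, len 5
[w, x, x, a, x, a] 3 distinct, len 6
[x, x, a, x, a, o] 3 distinct, len 6
[x, x, a, x, a, o, a] 3 distinct, len 7
[a, o, a, w] 3 distinct, len 4
[a, o, a, w, w] 3 distinct, len 5
[a, o, a, w, w, o] 3 distinct, len 6
[a, o, a, w, w, o, a] 3 distinct, len 7
[a, o, a, w, w, o, a, w] 3 distinct, len 8
[a, o, a, w, w, o, a, w, a] 3 distinct, len 9
[a, w, a, x] 3 distinct, len 4
[a, x, i] 3 distinct, len 3
Longest length with ≤3 distinct: 9.

9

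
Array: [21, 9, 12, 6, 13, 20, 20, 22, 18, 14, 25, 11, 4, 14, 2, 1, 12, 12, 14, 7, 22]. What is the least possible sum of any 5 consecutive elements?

32

Window sums for each of the 17 positions:
[21, 9, 12, 6, 13] → sum 61
[9, 12, 6, 13, 20] → sum 60
[12, 6, 13, 20, 20] → sum 71
[6, 13, 20, 20, 22] → sum 81
[13, 20, 20, 22, 18] → sum 93
[20, 20, 22, 18, 14] → sum 94
[20, 22, 18, 14, 25] → sum 99
[22, 18, 14, 25, 11] → sum 90
[18, 14, 25, 11, 4] → sum 72
[14, 25, 11, 4, 14] → sum 68
[25, 11, 4, 14, 2] → sum 56
[11, 4, 14, 2, 1] → sum 32
[4, 14, 2, 1, 12] → sum 33
[14, 2, 1, 12, 12] → sum 41
[2, 1, 12, 12, 14] → sum 41
[1, 12, 12, 14, 7] → sum 46
[12, 12, 14, 7, 22] → sum 67
Least of these is 32.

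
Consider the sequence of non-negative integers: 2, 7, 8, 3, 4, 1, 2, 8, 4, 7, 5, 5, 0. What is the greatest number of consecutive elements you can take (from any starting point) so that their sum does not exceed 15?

Extend to the right; shrink from the left whenever the sum exceeds 15:
→ 2: sum 2, len 1
→ 7: sum 9, len 2
→ 8 (dropped 2): sum 15, len 2
→ 3 (dropped 7): sum 11, len 2
→ 4: sum 15, len 3
→ 1 (dropped 8): sum 8, len 3
→ 2: sum 10, len 4
→ 8 (dropped 3): sum 15, len 4
→ 4 (dropped 4): sum 15, len 4
→ 7 (dropped 1, 2, 8): sum 11, len 2
→ 5 (dropped 4): sum 12, len 2
→ 5 (dropped 7): sum 10, len 2
→ 0: sum 10, len 3
Longest length seen: 4.

4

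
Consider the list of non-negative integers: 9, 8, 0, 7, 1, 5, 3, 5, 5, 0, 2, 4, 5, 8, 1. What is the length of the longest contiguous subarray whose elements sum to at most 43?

[9] sum 9 len 1
[9, 8] sum 17 len 2
[9, 8, 0] sum 17 len 3
[9, 8, 0, 7] sum 24 len 4
[9, 8, 0, 7, 1] sum 25 len 5
[9, 8, 0, 7, 1, 5] sum 30 len 6
[9, 8, 0, 7, 1, 5, 3] sum 33 len 7
[9, 8, 0, 7, 1, 5, 3, 5] sum 38 len 8
[9, 8, 0, 7, 1, 5, 3, 5, 5] sum 43 len 9
[9, 8, 0, 7, 1, 5, 3, 5, 5, 0] sum 43 len 10
[8, 0, 7, 1, 5, 3, 5, 5, 0, 2] sum 36 len 10
[8, 0, 7, 1, 5, 3, 5, 5, 0, 2, 4] sum 40 len 11
[0, 7, 1, 5, 3, 5, 5, 0, 2, 4, 5] sum 37 len 11
[1, 5, 3, 5, 5, 0, 2, 4, 5, 8] sum 38 len 10
[1, 5, 3, 5, 5, 0, 2, 4, 5, 8, 1] sum 39 len 11
Longest length seen: 11.

11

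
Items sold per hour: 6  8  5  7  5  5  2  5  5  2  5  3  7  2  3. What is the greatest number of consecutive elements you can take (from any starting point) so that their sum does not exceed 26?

6

add 6: [6] sum 6, len 1
add 8: [6, 8] sum 14, len 2
add 5: [6, 8, 5] sum 19, len 3
add 7: [6, 8, 5, 7] sum 26, len 4
add 5: [8, 5, 7, 5] sum 25, len 4
add 5: [5, 7, 5, 5] sum 22, len 4
add 2: [5, 7, 5, 5, 2] sum 24, len 5
add 5: [7, 5, 5, 2, 5] sum 24, len 5
add 5: [5, 5, 2, 5, 5] sum 22, len 5
add 2: [5, 5, 2, 5, 5, 2] sum 24, len 6
add 5: [5, 2, 5, 5, 2, 5] sum 24, len 6
add 3: [2, 5, 5, 2, 5, 3] sum 22, len 6
add 7: [5, 2, 5, 3, 7] sum 22, len 5
add 2: [5, 2, 5, 3, 7, 2] sum 24, len 6
add 3: [2, 5, 3, 7, 2, 3] sum 22, len 6
Longest length seen: 6.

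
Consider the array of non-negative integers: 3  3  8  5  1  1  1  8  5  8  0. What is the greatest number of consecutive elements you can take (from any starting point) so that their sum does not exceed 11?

[3] sum 3 len 1
[3, 3] sum 6 len 2
[3, 8] sum 11 len 2
[5] sum 5 len 1
[5, 1] sum 6 len 2
[5, 1, 1] sum 7 len 3
[5, 1, 1, 1] sum 8 len 4
[1, 1, 1, 8] sum 11 len 4
[5] sum 5 len 1
[8] sum 8 len 1
[8, 0] sum 8 len 2
Longest length seen: 4.

4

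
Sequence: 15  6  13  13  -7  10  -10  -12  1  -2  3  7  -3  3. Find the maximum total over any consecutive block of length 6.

50

Window sums for each of the 9 positions:
[15, 6, 13, 13, -7, 10] → sum 50
[6, 13, 13, -7, 10, -10] → sum 25
[13, 13, -7, 10, -10, -12] → sum 7
[13, -7, 10, -10, -12, 1] → sum -5
[-7, 10, -10, -12, 1, -2] → sum -20
[10, -10, -12, 1, -2, 3] → sum -10
[-10, -12, 1, -2, 3, 7] → sum -13
[-12, 1, -2, 3, 7, -3] → sum -6
[1, -2, 3, 7, -3, 3] → sum 9
Maximum of these is 50.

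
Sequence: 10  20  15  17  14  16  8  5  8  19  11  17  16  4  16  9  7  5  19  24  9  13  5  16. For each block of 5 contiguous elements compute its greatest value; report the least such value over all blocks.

16

Each size-5 window and its max:
[10, 20, 15, 17, 14] → max 20
[20, 15, 17, 14, 16] → max 20
[15, 17, 14, 16, 8] → max 17
[17, 14, 16, 8, 5] → max 17
[14, 16, 8, 5, 8] → max 16
[16, 8, 5, 8, 19] → max 19
[8, 5, 8, 19, 11] → max 19
[5, 8, 19, 11, 17] → max 19
[8, 19, 11, 17, 16] → max 19
[19, 11, 17, 16, 4] → max 19
[11, 17, 16, 4, 16] → max 17
[17, 16, 4, 16, 9] → max 17
[16, 4, 16, 9, 7] → max 16
[4, 16, 9, 7, 5] → max 16
[16, 9, 7, 5, 19] → max 19
[9, 7, 5, 19, 24] → max 24
[7, 5, 19, 24, 9] → max 24
[5, 19, 24, 9, 13] → max 24
[19, 24, 9, 13, 5] → max 24
[24, 9, 13, 5, 16] → max 24
Least of these is 16.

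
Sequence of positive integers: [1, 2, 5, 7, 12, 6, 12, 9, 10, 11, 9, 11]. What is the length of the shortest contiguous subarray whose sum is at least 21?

2

add 1: running sum 1 < 21
add 2: running sum 3 < 21
add 5: running sum 8 < 21
add 7: running sum 15 < 21
end 4: [5, 7, 12] sum 24, len 3
end 5: [7, 12, 6] sum 25, len 3
end 6: [12, 6, 12] sum 30, len 3
end 7: [12, 9] sum 21, len 2
end 8: [12, 9, 10] sum 31, len 3
end 9: [10, 11] sum 21, len 2
end 10: [10, 11, 9] sum 30, len 3
end 11: [11, 9, 11] sum 31, len 3
Shortest qualifying length: 2.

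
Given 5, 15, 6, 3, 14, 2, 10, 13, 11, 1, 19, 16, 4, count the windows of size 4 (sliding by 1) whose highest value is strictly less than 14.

(5, 15, 6, 3) → max 15
(15, 6, 3, 14) → max 15
(6, 3, 14, 2) → max 14
(3, 14, 2, 10) → max 14
(14, 2, 10, 13) → max 14
(2, 10, 13, 11) → max 13  < 14 ✓
(10, 13, 11, 1) → max 13  < 14 ✓
(13, 11, 1, 19) → max 19
(11, 1, 19, 16) → max 19
(1, 19, 16, 4) → max 19
2 windows satisfy the condition.

2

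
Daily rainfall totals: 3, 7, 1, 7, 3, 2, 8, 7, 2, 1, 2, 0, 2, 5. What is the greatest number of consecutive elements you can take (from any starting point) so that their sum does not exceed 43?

→ 3: sum 3, len 1
→ 7: sum 10, len 2
→ 1: sum 11, len 3
→ 7: sum 18, len 4
→ 3: sum 21, len 5
→ 2: sum 23, len 6
→ 8: sum 31, len 7
→ 7: sum 38, len 8
→ 2: sum 40, len 9
→ 1: sum 41, len 10
→ 2: sum 43, len 11
→ 0: sum 43, len 12
→ 2 (dropped 3): sum 42, len 12
→ 5 (dropped 7): sum 40, len 12
Longest length seen: 12.

12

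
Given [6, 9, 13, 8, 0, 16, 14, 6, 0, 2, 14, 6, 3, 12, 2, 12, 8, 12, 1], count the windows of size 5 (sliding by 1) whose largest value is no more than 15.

(6, 9, 13, 8, 0) → max 13  ≤ 15 ✓
(9, 13, 8, 0, 16) → max 16
(13, 8, 0, 16, 14) → max 16
(8, 0, 16, 14, 6) → max 16
(0, 16, 14, 6, 0) → max 16
(16, 14, 6, 0, 2) → max 16
(14, 6, 0, 2, 14) → max 14  ≤ 15 ✓
(6, 0, 2, 14, 6) → max 14  ≤ 15 ✓
(0, 2, 14, 6, 3) → max 14  ≤ 15 ✓
(2, 14, 6, 3, 12) → max 14  ≤ 15 ✓
(14, 6, 3, 12, 2) → max 14  ≤ 15 ✓
(6, 3, 12, 2, 12) → max 12  ≤ 15 ✓
(3, 12, 2, 12, 8) → max 12  ≤ 15 ✓
(12, 2, 12, 8, 12) → max 12  ≤ 15 ✓
(2, 12, 8, 12, 1) → max 12  ≤ 15 ✓
10 windows satisfy the condition.

10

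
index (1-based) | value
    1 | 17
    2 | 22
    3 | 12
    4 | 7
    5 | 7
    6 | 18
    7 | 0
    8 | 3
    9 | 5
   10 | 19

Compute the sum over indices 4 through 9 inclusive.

40

Elements at indices 4..9: 7, 7, 18, 0, 3, 5
sum(7, 7, 18, 0, 3, 5) = 40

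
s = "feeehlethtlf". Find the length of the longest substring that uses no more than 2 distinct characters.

4

add f: window [f] (1 distinct), len 1
add e: window [f, e] (2 distinct), len 2
add e: window [f, e, e] (2 distinct), len 3
add e: window [f, e, e, e] (2 distinct), len 4
add h: window [e, e, e, h] (2 distinct), len 4
add l: window [h, l] (2 distinct), len 2
add e: window [l, e] (2 distinct), len 2
add t: window [e, t] (2 distinct), len 2
add h: window [t, h] (2 distinct), len 2
add t: window [t, h, t] (2 distinct), len 3
add l: window [t, l] (2 distinct), len 2
add f: window [l, f] (2 distinct), len 2
Longest length with ≤2 distinct: 4.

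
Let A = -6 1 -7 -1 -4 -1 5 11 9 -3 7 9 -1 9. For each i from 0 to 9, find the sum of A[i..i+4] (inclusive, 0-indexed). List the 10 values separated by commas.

(-6, 1, -7, -1, -4) → sum -17
(1, -7, -1, -4, -1) → sum -12
(-7, -1, -4, -1, 5) → sum -8
(-1, -4, -1, 5, 11) → sum 10
(-4, -1, 5, 11, 9) → sum 20
(-1, 5, 11, 9, -3) → sum 21
(5, 11, 9, -3, 7) → sum 29
(11, 9, -3, 7, 9) → sum 33
(9, -3, 7, 9, -1) → sum 21
(-3, 7, 9, -1, 9) → sum 21

-17, -12, -8, 10, 20, 21, 29, 33, 21, 21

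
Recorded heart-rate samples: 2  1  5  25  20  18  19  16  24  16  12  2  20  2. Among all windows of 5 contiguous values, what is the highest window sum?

(2, 1, 5, 25, 20) → sum 53
(1, 5, 25, 20, 18) → sum 69
(5, 25, 20, 18, 19) → sum 87
(25, 20, 18, 19, 16) → sum 98
(20, 18, 19, 16, 24) → sum 97
(18, 19, 16, 24, 16) → sum 93
(19, 16, 24, 16, 12) → sum 87
(16, 24, 16, 12, 2) → sum 70
(24, 16, 12, 2, 20) → sum 74
(16, 12, 2, 20, 2) → sum 52
Highest of these is 98.

98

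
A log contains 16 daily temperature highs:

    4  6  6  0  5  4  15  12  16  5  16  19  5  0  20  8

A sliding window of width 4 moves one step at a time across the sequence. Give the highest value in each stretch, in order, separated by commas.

6, 6, 6, 15, 15, 16, 16, 16, 19, 19, 19, 20, 20

(4, 6, 6, 0) → max 6
(6, 6, 0, 5) → max 6
(6, 0, 5, 4) → max 6
(0, 5, 4, 15) → max 15
(5, 4, 15, 12) → max 15
(4, 15, 12, 16) → max 16
(15, 12, 16, 5) → max 16
(12, 16, 5, 16) → max 16
(16, 5, 16, 19) → max 19
(5, 16, 19, 5) → max 19
(16, 19, 5, 0) → max 19
(19, 5, 0, 20) → max 20
(5, 0, 20, 8) → max 20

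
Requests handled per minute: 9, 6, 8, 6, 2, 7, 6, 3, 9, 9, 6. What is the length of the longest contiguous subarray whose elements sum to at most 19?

Extend to the right; shrink from the left whenever the sum exceeds 19:
add 9: [9] sum 9, len 1
add 6: [9, 6] sum 15, len 2
add 8: [6, 8] sum 14, len 2
add 6: [8, 6] sum 14, len 2
add 2: [8, 6, 2] sum 16, len 3
add 7: [6, 2, 7] sum 15, len 3
add 6: [2, 7, 6] sum 15, len 3
add 3: [2, 7, 6, 3] sum 18, len 4
add 9: [6, 3, 9] sum 18, len 3
add 9: [9, 9] sum 18, len 2
add 6: [9, 6] sum 15, len 2
Longest length seen: 4.

4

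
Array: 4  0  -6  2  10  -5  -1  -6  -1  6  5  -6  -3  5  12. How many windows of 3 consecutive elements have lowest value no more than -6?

[4, 0, -6] → min -6  ≤ -6 ✓
[0, -6, 2] → min -6  ≤ -6 ✓
[-6, 2, 10] → min -6  ≤ -6 ✓
[2, 10, -5] → min -5
[10, -5, -1] → min -5
[-5, -1, -6] → min -6  ≤ -6 ✓
[-1, -6, -1] → min -6  ≤ -6 ✓
[-6, -1, 6] → min -6  ≤ -6 ✓
[-1, 6, 5] → min -1
[6, 5, -6] → min -6  ≤ -6 ✓
[5, -6, -3] → min -6  ≤ -6 ✓
[-6, -3, 5] → min -6  ≤ -6 ✓
[-3, 5, 12] → min -3
9 windows satisfy the condition.

9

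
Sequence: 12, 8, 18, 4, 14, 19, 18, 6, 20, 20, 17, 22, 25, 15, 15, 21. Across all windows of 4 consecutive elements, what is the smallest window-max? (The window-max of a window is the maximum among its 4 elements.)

18

(12, 8, 18, 4) → max 18
(8, 18, 4, 14) → max 18
(18, 4, 14, 19) → max 19
(4, 14, 19, 18) → max 19
(14, 19, 18, 6) → max 19
(19, 18, 6, 20) → max 20
(18, 6, 20, 20) → max 20
(6, 20, 20, 17) → max 20
(20, 20, 17, 22) → max 22
(20, 17, 22, 25) → max 25
(17, 22, 25, 15) → max 25
(22, 25, 15, 15) → max 25
(25, 15, 15, 21) → max 25
Smallest of these is 18.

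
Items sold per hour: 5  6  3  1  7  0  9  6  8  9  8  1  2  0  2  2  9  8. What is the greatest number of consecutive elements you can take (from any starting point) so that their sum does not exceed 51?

→ 5: sum 5, len 1
→ 6: sum 11, len 2
→ 3: sum 14, len 3
→ 1: sum 15, len 4
→ 7: sum 22, len 5
→ 0: sum 22, len 6
→ 9: sum 31, len 7
→ 6: sum 37, len 8
→ 8: sum 45, len 9
→ 9 (dropped 5): sum 49, len 9
→ 8 (dropped 6): sum 51, len 9
→ 1 (dropped 3): sum 49, len 9
→ 2: sum 51, len 10
→ 0: sum 51, len 11
→ 2 (dropped 1, 7): sum 45, len 10
→ 2: sum 47, len 11
→ 9 (dropped 0, 9): sum 47, len 10
→ 8 (dropped 6): sum 49, len 10
Longest length seen: 11.

11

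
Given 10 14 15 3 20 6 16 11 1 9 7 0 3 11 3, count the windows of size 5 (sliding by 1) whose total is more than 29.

[10, 14, 15, 3, 20] → sum 62  > 29 ✓
[14, 15, 3, 20, 6] → sum 58  > 29 ✓
[15, 3, 20, 6, 16] → sum 60  > 29 ✓
[3, 20, 6, 16, 11] → sum 56  > 29 ✓
[20, 6, 16, 11, 1] → sum 54  > 29 ✓
[6, 16, 11, 1, 9] → sum 43  > 29 ✓
[16, 11, 1, 9, 7] → sum 44  > 29 ✓
[11, 1, 9, 7, 0] → sum 28
[1, 9, 7, 0, 3] → sum 20
[9, 7, 0, 3, 11] → sum 30  > 29 ✓
[7, 0, 3, 11, 3] → sum 24
8 windows satisfy the condition.

8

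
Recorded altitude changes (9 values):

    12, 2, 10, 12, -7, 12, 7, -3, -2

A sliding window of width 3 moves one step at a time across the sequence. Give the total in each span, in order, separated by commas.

Sliding a size-3 window across the 9 values:
12 2 10 → sum 24
2 10 12 → sum 24
10 12 -7 → sum 15
12 -7 12 → sum 17
-7 12 7 → sum 12
12 7 -3 → sum 16
7 -3 -2 → sum 2

24, 24, 15, 17, 12, 16, 2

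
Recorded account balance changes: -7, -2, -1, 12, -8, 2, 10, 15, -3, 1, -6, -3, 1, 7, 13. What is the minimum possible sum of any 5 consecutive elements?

Each size-5 window and its sum:
[-7, -2, -1, 12, -8] → sum -6
[-2, -1, 12, -8, 2] → sum 3
[-1, 12, -8, 2, 10] → sum 15
[12, -8, 2, 10, 15] → sum 31
[-8, 2, 10, 15, -3] → sum 16
[2, 10, 15, -3, 1] → sum 25
[10, 15, -3, 1, -6] → sum 17
[15, -3, 1, -6, -3] → sum 4
[-3, 1, -6, -3, 1] → sum -10
[1, -6, -3, 1, 7] → sum 0
[-6, -3, 1, 7, 13] → sum 12
Minimum of these is -10.

-10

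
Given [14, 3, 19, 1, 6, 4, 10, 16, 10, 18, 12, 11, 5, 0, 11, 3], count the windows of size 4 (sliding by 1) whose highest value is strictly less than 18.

(14, 3, 19, 1) → max 19
(3, 19, 1, 6) → max 19
(19, 1, 6, 4) → max 19
(1, 6, 4, 10) → max 10  < 18 ✓
(6, 4, 10, 16) → max 16  < 18 ✓
(4, 10, 16, 10) → max 16  < 18 ✓
(10, 16, 10, 18) → max 18
(16, 10, 18, 12) → max 18
(10, 18, 12, 11) → max 18
(18, 12, 11, 5) → max 18
(12, 11, 5, 0) → max 12  < 18 ✓
(11, 5, 0, 11) → max 11  < 18 ✓
(5, 0, 11, 3) → max 11  < 18 ✓
6 windows satisfy the condition.

6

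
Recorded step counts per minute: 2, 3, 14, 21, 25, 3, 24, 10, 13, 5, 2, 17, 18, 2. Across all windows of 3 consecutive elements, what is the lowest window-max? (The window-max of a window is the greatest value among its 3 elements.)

13

2 3 14 → max 14
3 14 21 → max 21
14 21 25 → max 25
21 25 3 → max 25
25 3 24 → max 25
3 24 10 → max 24
24 10 13 → max 24
10 13 5 → max 13
13 5 2 → max 13
5 2 17 → max 17
2 17 18 → max 18
17 18 2 → max 18
Lowest of these is 13.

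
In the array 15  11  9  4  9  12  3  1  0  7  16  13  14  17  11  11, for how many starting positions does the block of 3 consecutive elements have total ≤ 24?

7

[15, 11, 9] → sum 35
[11, 9, 4] → sum 24  ≤ 24 ✓
[9, 4, 9] → sum 22  ≤ 24 ✓
[4, 9, 12] → sum 25
[9, 12, 3] → sum 24  ≤ 24 ✓
[12, 3, 1] → sum 16  ≤ 24 ✓
[3, 1, 0] → sum 4  ≤ 24 ✓
[1, 0, 7] → sum 8  ≤ 24 ✓
[0, 7, 16] → sum 23  ≤ 24 ✓
[7, 16, 13] → sum 36
[16, 13, 14] → sum 43
[13, 14, 17] → sum 44
[14, 17, 11] → sum 42
[17, 11, 11] → sum 39
7 windows satisfy the condition.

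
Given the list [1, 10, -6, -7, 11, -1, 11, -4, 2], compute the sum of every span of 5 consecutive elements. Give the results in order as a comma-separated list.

Sliding a size-5 window across the 9 values:
[1, 10, -6, -7, 11] → sum 9
[10, -6, -7, 11, -1] → sum 7
[-6, -7, 11, -1, 11] → sum 8
[-7, 11, -1, 11, -4] → sum 10
[11, -1, 11, -4, 2] → sum 19

9, 7, 8, 10, 19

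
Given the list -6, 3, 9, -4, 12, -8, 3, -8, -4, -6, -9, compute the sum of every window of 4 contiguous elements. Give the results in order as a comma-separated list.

[-6, 3, 9, -4] → sum 2
[3, 9, -4, 12] → sum 20
[9, -4, 12, -8] → sum 9
[-4, 12, -8, 3] → sum 3
[12, -8, 3, -8] → sum -1
[-8, 3, -8, -4] → sum -17
[3, -8, -4, -6] → sum -15
[-8, -4, -6, -9] → sum -27

2, 20, 9, 3, -1, -17, -15, -27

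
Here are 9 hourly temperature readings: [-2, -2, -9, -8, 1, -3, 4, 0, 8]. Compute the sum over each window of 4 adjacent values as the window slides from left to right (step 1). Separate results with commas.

(-2, -2, -9, -8) → sum -21
(-2, -9, -8, 1) → sum -18
(-9, -8, 1, -3) → sum -19
(-8, 1, -3, 4) → sum -6
(1, -3, 4, 0) → sum 2
(-3, 4, 0, 8) → sum 9

-21, -18, -19, -6, 2, 9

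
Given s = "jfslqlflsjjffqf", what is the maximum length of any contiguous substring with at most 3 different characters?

Extend right; when distinct count exceeds 3, shrink from the left:
[j] 1 distinct, len 1
[j, f] 2 distinct, len 2
[j, f, s] 3 distinct, len 3
[f, s, l] 3 distinct, len 3
[s, l, q] 3 distinct, len 3
[s, l, q, l] 3 distinct, len 4
[l, q, l, f] 3 distinct, len 4
[l, q, l, f, l] 3 distinct, len 5
[l, f, l, s] 3 distinct, len 4
[l, s, j] 3 distinct, len 3
[l, s, j, j] 3 distinct, len 4
[s, j, j, f] 3 distinct, len 4
[s, j, j, f, f] 3 distinct, len 5
[j, j, f, f, q] 3 distinct, len 5
[j, j, f, f, q, f] 3 distinct, len 6
Longest length with ≤3 distinct: 6.

6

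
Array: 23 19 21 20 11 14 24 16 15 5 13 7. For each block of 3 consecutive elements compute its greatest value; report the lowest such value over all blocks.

Each size-3 window and its max:
23 19 21 → max 23
19 21 20 → max 21
21 20 11 → max 21
20 11 14 → max 20
11 14 24 → max 24
14 24 16 → max 24
24 16 15 → max 24
16 15 5 → max 16
15 5 13 → max 15
5 13 7 → max 13
Lowest of these is 13.

13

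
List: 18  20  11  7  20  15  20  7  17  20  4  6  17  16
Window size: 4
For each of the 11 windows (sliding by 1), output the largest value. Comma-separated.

(18, 20, 11, 7) → max 20
(20, 11, 7, 20) → max 20
(11, 7, 20, 15) → max 20
(7, 20, 15, 20) → max 20
(20, 15, 20, 7) → max 20
(15, 20, 7, 17) → max 20
(20, 7, 17, 20) → max 20
(7, 17, 20, 4) → max 20
(17, 20, 4, 6) → max 20
(20, 4, 6, 17) → max 20
(4, 6, 17, 16) → max 17

20, 20, 20, 20, 20, 20, 20, 20, 20, 20, 17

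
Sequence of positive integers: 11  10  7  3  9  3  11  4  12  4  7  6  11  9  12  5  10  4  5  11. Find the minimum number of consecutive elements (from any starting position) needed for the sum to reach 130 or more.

17

Extend right; whenever the sum reaches 130, record the length and shrink from the left:
add 11: running sum 11 < 130
add 10: running sum 21 < 130
add 7: running sum 28 < 130
add 3: running sum 31 < 130
add 9: running sum 40 < 130
add 3: running sum 43 < 130
add 11: running sum 54 < 130
add 4: running sum 58 < 130
add 12: running sum 70 < 130
add 4: running sum 74 < 130
add 7: running sum 81 < 130
add 6: running sum 87 < 130
add 11: running sum 98 < 130
add 9: running sum 107 < 130
add 12: running sum 119 < 130
add 5: running sum 124 < 130
add 10: shortest ending here [11, 10, 7, 3, 9, 3, 11, 4, 12, 4, 7, 6, 11, 9, 12, 5, 10] sum 134, len 17
add 4: shortest ending here [11, 10, 7, 3, 9, 3, 11, 4, 12, 4, 7, 6, 11, 9, 12, 5, 10, 4] sum 138, len 18
add 5: shortest ending here [10, 7, 3, 9, 3, 11, 4, 12, 4, 7, 6, 11, 9, 12, 5, 10, 4, 5] sum 132, len 18
add 11: shortest ending here [7, 3, 9, 3, 11, 4, 12, 4, 7, 6, 11, 9, 12, 5, 10, 4, 5, 11] sum 133, len 18
Shortest qualifying length: 17.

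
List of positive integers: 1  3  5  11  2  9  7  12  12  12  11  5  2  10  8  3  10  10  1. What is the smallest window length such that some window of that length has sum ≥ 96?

12

add 1: running sum 1 < 96
add 3: running sum 4 < 96
add 5: running sum 9 < 96
add 11: running sum 20 < 96
add 2: running sum 22 < 96
add 9: running sum 31 < 96
add 7: running sum 38 < 96
add 12: running sum 50 < 96
add 12: running sum 62 < 96
add 12: running sum 74 < 96
add 11: running sum 85 < 96
add 5: running sum 90 < 96
add 2: running sum 92 < 96
add 10: shortest ending here [5, 11, 2, 9, 7, 12, 12, 12, 11, 5, 2, 10] sum 98, len 12
add 8: shortest ending here [11, 2, 9, 7, 12, 12, 12, 11, 5, 2, 10, 8] sum 101, len 12
add 3: shortest ending here [11, 2, 9, 7, 12, 12, 12, 11, 5, 2, 10, 8, 3] sum 104, len 13
add 10: shortest ending here [9, 7, 12, 12, 12, 11, 5, 2, 10, 8, 3, 10] sum 101, len 12
add 10: shortest ending here [7, 12, 12, 12, 11, 5, 2, 10, 8, 3, 10, 10] sum 102, len 12
add 1: shortest ending here [12, 12, 12, 11, 5, 2, 10, 8, 3, 10, 10, 1] sum 96, len 12
Shortest qualifying length: 12.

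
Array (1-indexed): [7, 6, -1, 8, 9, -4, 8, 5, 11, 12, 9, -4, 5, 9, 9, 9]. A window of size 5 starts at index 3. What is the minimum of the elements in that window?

-4

Elements at indices 3..7: -1, 8, 9, -4, 8
min(-1, 8, 9, -4, 8) = -4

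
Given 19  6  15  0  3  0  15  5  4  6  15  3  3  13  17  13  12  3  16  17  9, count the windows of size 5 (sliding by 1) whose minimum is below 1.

6

[19, 6, 15, 0, 3] → min 0  < 1 ✓
[6, 15, 0, 3, 0] → min 0  < 1 ✓
[15, 0, 3, 0, 15] → min 0  < 1 ✓
[0, 3, 0, 15, 5] → min 0  < 1 ✓
[3, 0, 15, 5, 4] → min 0  < 1 ✓
[0, 15, 5, 4, 6] → min 0  < 1 ✓
[15, 5, 4, 6, 15] → min 4
[5, 4, 6, 15, 3] → min 3
[4, 6, 15, 3, 3] → min 3
[6, 15, 3, 3, 13] → min 3
[15, 3, 3, 13, 17] → min 3
[3, 3, 13, 17, 13] → min 3
[3, 13, 17, 13, 12] → min 3
[13, 17, 13, 12, 3] → min 3
[17, 13, 12, 3, 16] → min 3
[13, 12, 3, 16, 17] → min 3
[12, 3, 16, 17, 9] → min 3
6 windows satisfy the condition.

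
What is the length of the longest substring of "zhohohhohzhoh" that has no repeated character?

3

add z: [z] len 1
add h: [z, h] len 2
add o: [z, h, o] len 3
add h (repeat h, move left end past it): [o, h] len 2
add o (repeat o, move left end past it): [h, o] len 2
add h (repeat h, move left end past it): [o, h] len 2
add h (repeat h, move left end past it): [h] len 1
add o: [h, o] len 2
add h (repeat h, move left end past it): [o, h] len 2
add z: [o, h, z] len 3
add h (repeat h, move left end past it): [z, h] len 2
add o: [z, h, o] len 3
add h (repeat h, move left end past it): [o, h] len 2
Longest all-distinct length: 3.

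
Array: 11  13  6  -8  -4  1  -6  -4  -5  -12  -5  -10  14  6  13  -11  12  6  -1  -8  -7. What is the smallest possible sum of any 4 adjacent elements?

-32

11 13 6 -8 → sum 22
13 6 -8 -4 → sum 7
6 -8 -4 1 → sum -5
-8 -4 1 -6 → sum -17
-4 1 -6 -4 → sum -13
1 -6 -4 -5 → sum -14
-6 -4 -5 -12 → sum -27
-4 -5 -12 -5 → sum -26
-5 -12 -5 -10 → sum -32
-12 -5 -10 14 → sum -13
-5 -10 14 6 → sum 5
-10 14 6 13 → sum 23
14 6 13 -11 → sum 22
6 13 -11 12 → sum 20
13 -11 12 6 → sum 20
-11 12 6 -1 → sum 6
12 6 -1 -8 → sum 9
6 -1 -8 -7 → sum -10
Smallest of these is -32.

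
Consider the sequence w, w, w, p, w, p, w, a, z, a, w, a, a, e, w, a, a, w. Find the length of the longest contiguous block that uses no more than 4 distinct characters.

13

add w: window [w] (1 distinct), len 1
add w: window [w, w] (1 distinct), len 2
add w: window [w, w, w] (1 distinct), len 3
add p: window [w, w, w, p] (2 distinct), len 4
add w: window [w, w, w, p, w] (2 distinct), len 5
add p: window [w, w, w, p, w, p] (2 distinct), len 6
add w: window [w, w, w, p, w, p, w] (2 distinct), len 7
add a: window [w, w, w, p, w, p, w, a] (3 distinct), len 8
add z: window [w, w, w, p, w, p, w, a, z] (4 distinct), len 9
add a: window [w, w, w, p, w, p, w, a, z, a] (4 distinct), len 10
add w: window [w, w, w, p, w, p, w, a, z, a, w] (4 distinct), len 11
add a: window [w, w, w, p, w, p, w, a, z, a, w, a] (4 distinct), len 12
add a: window [w, w, w, p, w, p, w, a, z, a, w, a, a] (4 distinct), len 13
add e: window [w, a, z, a, w, a, a, e] (4 distinct), len 8
add w: window [w, a, z, a, w, a, a, e, w] (4 distinct), len 9
add a: window [w, a, z, a, w, a, a, e, w, a] (4 distinct), len 10
add a: window [w, a, z, a, w, a, a, e, w, a, a] (4 distinct), len 11
add w: window [w, a, z, a, w, a, a, e, w, a, a, w] (4 distinct), len 12
Longest length with ≤4 distinct: 13.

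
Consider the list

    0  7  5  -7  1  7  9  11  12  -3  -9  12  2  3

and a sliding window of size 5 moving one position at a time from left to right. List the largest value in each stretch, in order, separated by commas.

7, 7, 9, 11, 12, 12, 12, 12, 12, 12

Sliding a size-5 window across the 14 values:
(0, 7, 5, -7, 1) → max 7
(7, 5, -7, 1, 7) → max 7
(5, -7, 1, 7, 9) → max 9
(-7, 1, 7, 9, 11) → max 11
(1, 7, 9, 11, 12) → max 12
(7, 9, 11, 12, -3) → max 12
(9, 11, 12, -3, -9) → max 12
(11, 12, -3, -9, 12) → max 12
(12, -3, -9, 12, 2) → max 12
(-3, -9, 12, 2, 3) → max 12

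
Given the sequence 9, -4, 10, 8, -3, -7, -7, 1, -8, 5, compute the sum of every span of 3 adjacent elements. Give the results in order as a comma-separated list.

15, 14, 15, -2, -17, -13, -14, -2

(9, -4, 10) → sum 15
(-4, 10, 8) → sum 14
(10, 8, -3) → sum 15
(8, -3, -7) → sum -2
(-3, -7, -7) → sum -17
(-7, -7, 1) → sum -13
(-7, 1, -8) → sum -14
(1, -8, 5) → sum -2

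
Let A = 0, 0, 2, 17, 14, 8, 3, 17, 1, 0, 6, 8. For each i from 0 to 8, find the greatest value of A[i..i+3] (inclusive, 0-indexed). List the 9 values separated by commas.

17, 17, 17, 17, 17, 17, 17, 17, 8

(0, 0, 2, 17) → max 17
(0, 2, 17, 14) → max 17
(2, 17, 14, 8) → max 17
(17, 14, 8, 3) → max 17
(14, 8, 3, 17) → max 17
(8, 3, 17, 1) → max 17
(3, 17, 1, 0) → max 17
(17, 1, 0, 6) → max 17
(1, 0, 6, 8) → max 8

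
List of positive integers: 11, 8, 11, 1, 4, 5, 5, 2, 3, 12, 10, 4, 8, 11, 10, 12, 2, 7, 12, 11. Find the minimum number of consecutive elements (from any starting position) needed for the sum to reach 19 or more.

add 11: running sum 11 < 19
add 8: shortest ending here [11, 8] sum 19, len 2
add 11: shortest ending here [8, 11] sum 19, len 2
add 1: shortest ending here [8, 11, 1] sum 20, len 3
add 4: shortest ending here [8, 11, 1, 4] sum 24, len 4
add 5: shortest ending here [11, 1, 4, 5] sum 21, len 4
add 5: shortest ending here [11, 1, 4, 5, 5] sum 26, len 5
add 2: shortest ending here [11, 1, 4, 5, 5, 2] sum 28, len 6
add 3: shortest ending here [4, 5, 5, 2, 3] sum 19, len 5
add 12: shortest ending here [5, 2, 3, 12] sum 22, len 4
add 10: shortest ending here [12, 10] sum 22, len 2
add 4: shortest ending here [12, 10, 4] sum 26, len 3
add 8: shortest ending here [10, 4, 8] sum 22, len 3
add 11: shortest ending here [8, 11] sum 19, len 2
add 10: shortest ending here [11, 10] sum 21, len 2
add 12: shortest ending here [10, 12] sum 22, len 2
add 2: shortest ending here [10, 12, 2] sum 24, len 3
add 7: shortest ending here [12, 2, 7] sum 21, len 3
add 12: shortest ending here [7, 12] sum 19, len 2
add 11: shortest ending here [12, 11] sum 23, len 2
Shortest qualifying length: 2.

2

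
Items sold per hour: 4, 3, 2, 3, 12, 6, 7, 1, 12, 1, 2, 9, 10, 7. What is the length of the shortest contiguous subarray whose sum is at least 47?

add 4: running sum 4 < 47
add 3: running sum 7 < 47
add 2: running sum 9 < 47
add 3: running sum 12 < 47
add 12: running sum 24 < 47
add 6: running sum 30 < 47
add 7: running sum 37 < 47
add 1: running sum 38 < 47
add 12: shortest ending here [4, 3, 2, 3, 12, 6, 7, 1, 12] sum 50, len 9
add 1: shortest ending here [3, 2, 3, 12, 6, 7, 1, 12, 1] sum 47, len 9
add 2: shortest ending here [3, 2, 3, 12, 6, 7, 1, 12, 1, 2] sum 49, len 10
add 9: shortest ending here [12, 6, 7, 1, 12, 1, 2, 9] sum 50, len 8
add 10: shortest ending here [6, 7, 1, 12, 1, 2, 9, 10] sum 48, len 8
add 7: shortest ending here [7, 1, 12, 1, 2, 9, 10, 7] sum 49, len 8
Shortest qualifying length: 8.

8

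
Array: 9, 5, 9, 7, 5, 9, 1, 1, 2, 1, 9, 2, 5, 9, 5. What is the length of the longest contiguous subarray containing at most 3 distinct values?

7

add 9: window [9] (1 distinct), len 1
add 5: window [9, 5] (2 distinct), len 2
add 9: window [9, 5, 9] (2 distinct), len 3
add 7: window [9, 5, 9, 7] (3 distinct), len 4
add 5: window [9, 5, 9, 7, 5] (3 distinct), len 5
add 9: window [9, 5, 9, 7, 5, 9] (3 distinct), len 6
add 1: window [5, 9, 1] (3 distinct), len 3
add 1: window [5, 9, 1, 1] (3 distinct), len 4
add 2: window [9, 1, 1, 2] (3 distinct), len 4
add 1: window [9, 1, 1, 2, 1] (3 distinct), len 5
add 9: window [9, 1, 1, 2, 1, 9] (3 distinct), len 6
add 2: window [9, 1, 1, 2, 1, 9, 2] (3 distinct), len 7
add 5: window [9, 2, 5] (3 distinct), len 3
add 9: window [9, 2, 5, 9] (3 distinct), len 4
add 5: window [9, 2, 5, 9, 5] (3 distinct), len 5
Longest length with ≤3 distinct: 7.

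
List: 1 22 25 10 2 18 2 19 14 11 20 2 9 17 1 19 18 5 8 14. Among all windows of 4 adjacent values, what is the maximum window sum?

64

1 22 25 10 → sum 58
22 25 10 2 → sum 59
25 10 2 18 → sum 55
10 2 18 2 → sum 32
2 18 2 19 → sum 41
18 2 19 14 → sum 53
2 19 14 11 → sum 46
19 14 11 20 → sum 64
14 11 20 2 → sum 47
11 20 2 9 → sum 42
20 2 9 17 → sum 48
2 9 17 1 → sum 29
9 17 1 19 → sum 46
17 1 19 18 → sum 55
1 19 18 5 → sum 43
19 18 5 8 → sum 50
18 5 8 14 → sum 45
Maximum of these is 64.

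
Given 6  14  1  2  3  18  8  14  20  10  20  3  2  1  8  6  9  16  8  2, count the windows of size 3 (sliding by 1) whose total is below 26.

9

6 14 1 → sum 21  < 26 ✓
14 1 2 → sum 17  < 26 ✓
1 2 3 → sum 6  < 26 ✓
2 3 18 → sum 23  < 26 ✓
3 18 8 → sum 29
18 8 14 → sum 40
8 14 20 → sum 42
14 20 10 → sum 44
20 10 20 → sum 50
10 20 3 → sum 33
20 3 2 → sum 25  < 26 ✓
3 2 1 → sum 6  < 26 ✓
2 1 8 → sum 11  < 26 ✓
1 8 6 → sum 15  < 26 ✓
8 6 9 → sum 23  < 26 ✓
6 9 16 → sum 31
9 16 8 → sum 33
16 8 2 → sum 26
9 windows satisfy the condition.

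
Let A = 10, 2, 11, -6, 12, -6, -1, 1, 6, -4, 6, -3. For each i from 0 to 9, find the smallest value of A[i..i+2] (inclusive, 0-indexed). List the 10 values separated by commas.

Sliding a size-3 window across the 12 values:
10 2 11 → min 2
2 11 -6 → min -6
11 -6 12 → min -6
-6 12 -6 → min -6
12 -6 -1 → min -6
-6 -1 1 → min -6
-1 1 6 → min -1
1 6 -4 → min -4
6 -4 6 → min -4
-4 6 -3 → min -4

2, -6, -6, -6, -6, -6, -1, -4, -4, -4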